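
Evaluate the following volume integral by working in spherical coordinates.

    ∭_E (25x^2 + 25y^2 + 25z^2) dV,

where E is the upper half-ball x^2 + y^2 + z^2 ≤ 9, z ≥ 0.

In spherical coordinates, x = ρ sin(φ) cos(θ), y = ρ sin(φ) sin(θ), z = ρ cos(φ), and dV = ρ^2 sin(φ) dρ dφ dθ.

The integrand becomes 25ρ^2, so

    ∭_E (25x^2 + 25y^2 + 25z^2) dV = ∫_{0}^{2π} ∫_{0}^{π/2} ∫_{0}^{3} (25ρ^2) · ρ^2 sin(φ) dρ dφ dθ.

Inner (ρ): 1215sin(φ).
Middle (φ): 1215.
Outer (θ): 2430π.

Therefore the triple integral equals 2430π.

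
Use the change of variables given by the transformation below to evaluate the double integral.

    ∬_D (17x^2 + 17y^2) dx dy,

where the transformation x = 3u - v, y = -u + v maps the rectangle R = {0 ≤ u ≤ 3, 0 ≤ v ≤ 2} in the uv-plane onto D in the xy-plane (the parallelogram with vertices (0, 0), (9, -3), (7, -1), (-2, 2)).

Compute the Jacobian determinant of (x, y) with respect to (u, v):

    ∂(x,y)/∂(u,v) = | 3  -1 | = (3)(1) - (-1)(-1) = 2.
                   | -1  1 |

Its absolute value is |J| = 2 (the area scaling factor).

Substituting x = 3u - v, y = -u + v into the integrand,

    17x^2 + 17y^2 → 170u^2 - 136u v + 34v^2,

so the integral becomes

    ∬_R (170u^2 - 136u v + 34v^2) · |J| du dv = ∫_0^3 ∫_0^2 (340u^2 - 272u v + 68v^2) dv du.

Inner (v): 680u^2 - 544u + 544/3.
Outer (u): 4216.

Therefore ∬_D (17x^2 + 17y^2) dx dy = 4216.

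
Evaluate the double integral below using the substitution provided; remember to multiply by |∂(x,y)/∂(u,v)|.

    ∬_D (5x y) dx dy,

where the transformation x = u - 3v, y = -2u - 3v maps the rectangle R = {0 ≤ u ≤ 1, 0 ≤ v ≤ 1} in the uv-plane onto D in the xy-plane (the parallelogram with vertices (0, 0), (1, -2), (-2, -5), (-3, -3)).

Compute the Jacobian determinant of (x, y) with respect to (u, v):

    ∂(x,y)/∂(u,v) = | 1  -3 | = (1)(-3) - (-3)(-2) = -9.
                   | -2  -3 |

Its absolute value is |J| = 9 (the area scaling factor).

Substituting x = u - 3v, y = -2u - 3v into the integrand,

    5x y → -10u^2 + 15u v + 45v^2,

so the integral becomes

    ∬_R (-10u^2 + 15u v + 45v^2) · |J| du dv = ∫_0^1 ∫_0^1 (-90u^2 + 135u v + 405v^2) dv du.

Inner (v): -90u^2 + 135u/2 + 135.
Outer (u): 555/4.

Therefore ∬_D (5x y) dx dy = 555/4.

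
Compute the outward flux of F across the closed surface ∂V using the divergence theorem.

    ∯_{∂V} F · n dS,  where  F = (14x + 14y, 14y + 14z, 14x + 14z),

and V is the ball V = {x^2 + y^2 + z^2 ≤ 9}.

By the divergence theorem,

    ∯_{∂V} F · n dS = ∭_V (∇ · F) dV.

Compute the divergence:
    ∇ · F = ∂F_x/∂x + ∂F_y/∂y + ∂F_z/∂z = 14 + 14 + 14 = 42.

In spherical coordinates, x = ρ sin(φ) cos(θ), y = ρ sin(φ) sin(θ), z = ρ cos(φ), dV = ρ^2 sin(φ) dρ dφ dθ, with 0 ≤ ρ ≤ 3, 0 ≤ φ ≤ π, 0 ≤ θ ≤ 2π.

The integrand, after substitution and multiplying by the volume element, becomes (42) · ρ^2 sin(φ), so

    ∭_V (∇·F) dV = ∫_0^{2π} ∫_0^{π} ∫_0^{3} (42) · ρ^2 sin(φ) dρ dφ dθ.

Inner (ρ from 0 to 3): 378sin(φ).
Middle (φ from 0 to π): 756.
Outer (θ from 0 to 2π): 1512π.

Therefore ∯_{∂V} F · n dS = 1512π.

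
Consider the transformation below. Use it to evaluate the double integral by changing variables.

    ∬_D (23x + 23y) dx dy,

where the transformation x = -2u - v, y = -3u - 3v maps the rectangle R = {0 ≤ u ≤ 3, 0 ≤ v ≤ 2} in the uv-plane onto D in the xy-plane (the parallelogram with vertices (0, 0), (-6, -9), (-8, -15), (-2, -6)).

Compute the Jacobian determinant of (x, y) with respect to (u, v):

    ∂(x,y)/∂(u,v) = | -2  -1 | = (-2)(-3) - (-1)(-3) = 3.
                   | -3  -3 |

Its absolute value is |J| = 3 (the area scaling factor).

Substituting x = -2u - v, y = -3u - 3v into the integrand,

    23x + 23y → -115u - 92v,

so the integral becomes

    ∬_R (-115u - 92v) · |J| du dv = ∫_0^3 ∫_0^2 (-345u - 276v) dv du.

Inner (v): -690u - 552.
Outer (u): -4761.

Therefore ∬_D (23x + 23y) dx dy = -4761.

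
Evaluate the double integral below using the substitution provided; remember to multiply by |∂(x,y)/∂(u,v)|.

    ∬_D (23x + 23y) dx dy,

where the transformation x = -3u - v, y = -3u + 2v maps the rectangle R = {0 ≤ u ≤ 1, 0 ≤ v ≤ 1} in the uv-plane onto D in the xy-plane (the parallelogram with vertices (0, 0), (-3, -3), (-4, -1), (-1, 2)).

Compute the Jacobian determinant of (x, y) with respect to (u, v):

    ∂(x,y)/∂(u,v) = | -3  -1 | = (-3)(2) - (-1)(-3) = -9.
                   | -3  2 |

Its absolute value is |J| = 9 (the area scaling factor).

Substituting x = -3u - v, y = -3u + 2v into the integrand,

    23x + 23y → -138u + 23v,

so the integral becomes

    ∬_R (-138u + 23v) · |J| du dv = ∫_0^1 ∫_0^1 (-1242u + 207v) dv du.

Inner (v): 207/2 - 1242u.
Outer (u): -1035/2.

Therefore ∬_D (23x + 23y) dx dy = -1035/2.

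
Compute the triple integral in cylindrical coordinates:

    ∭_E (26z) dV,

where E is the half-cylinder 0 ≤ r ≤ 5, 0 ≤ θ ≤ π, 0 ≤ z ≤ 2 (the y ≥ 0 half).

In cylindrical coordinates, x = r cos(θ), y = r sin(θ), z = z, and dV = r dr dθ dz.

The integrand becomes 26z, so

    ∭_E (26z) dV = ∫_{0}^{π} ∫_{0}^{5} ∫_{0}^{2} (26z) · r dz dr dθ.

Inner (z): 52r.
Middle (r from 0 to 5): 650.
Outer (θ): 650π.

Therefore the triple integral equals 650π.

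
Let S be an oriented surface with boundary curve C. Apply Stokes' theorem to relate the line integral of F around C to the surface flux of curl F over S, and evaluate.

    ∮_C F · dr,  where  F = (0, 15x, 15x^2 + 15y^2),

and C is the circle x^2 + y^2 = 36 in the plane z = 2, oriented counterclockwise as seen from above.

Let S be the flat disk x^2 + y^2 ≤ 36 in the plane z = 2, with upward unit normal n̂ = ẑ. By Stokes' theorem,

    ∮_C F · dr = ∬_S (∇ × F) · n̂ dS = ∬_D (curl F)_z dA,

where D is the disk x^2 + y^2 ≤ 36.

Compute the curl of F = (0, 15x, 15x^2 + 15y^2):
    (∇ × F)_x = ∂F_z/∂y - ∂F_y/∂z = 30y,
    (∇ × F)_y = ∂F_x/∂z - ∂F_z/∂x = -30x,
    (∇ × F)_z = ∂F_y/∂x - ∂F_x/∂y = 15.

On z = 2, (curl F)_z = 15.

Convert to polar (x = r cos θ, y = r sin θ, dA = r dr dθ); the integrand becomes 15, so

    ∬_D (curl F)_z dA = ∫_0^{2π} ∫_0^{6} (15) · r dr dθ.

Inner (r from 0 to 6): 270.
Outer (θ from 0 to 2π): 540π.

Therefore ∮_C F · dr = 540π.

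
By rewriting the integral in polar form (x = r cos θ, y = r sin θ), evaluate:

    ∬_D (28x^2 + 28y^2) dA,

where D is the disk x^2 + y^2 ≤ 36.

The region D is 0 ≤ r ≤ 6, 0 ≤ θ ≤ 2π in polar coordinates, where x = r cos(θ), y = r sin(θ), and dA = r dr dθ.

Under the substitution, the integrand becomes 28r^2, so

    ∬_D (28x^2 + 28y^2) dA = ∫_{0}^{2π} ∫_{0}^{6} (28r^2) · r dr dθ.

Inner integral (in r): ∫_{0}^{6} (28r^2) · r dr = 9072.

Outer integral (in θ): ∫_{0}^{2π} (9072) dθ = 18144π.

Therefore ∬_D (28x^2 + 28y^2) dA = 18144π.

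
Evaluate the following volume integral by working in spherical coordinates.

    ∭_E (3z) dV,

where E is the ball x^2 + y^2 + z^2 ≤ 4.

In spherical coordinates, x = ρ sin(φ) cos(θ), y = ρ sin(φ) sin(θ), z = ρ cos(φ), and dV = ρ^2 sin(φ) dρ dφ dθ.

The integrand becomes 3ρ cos(φ), so

    ∭_E (3z) dV = ∫_{0}^{2π} ∫_{0}^{π} ∫_{0}^{2} (3ρ cos(φ)) · ρ^2 sin(φ) dρ dφ dθ.

Inner (ρ): 6sin(2φ).
Middle (φ): 0.
Outer (θ): 0.

Therefore the triple integral equals 0.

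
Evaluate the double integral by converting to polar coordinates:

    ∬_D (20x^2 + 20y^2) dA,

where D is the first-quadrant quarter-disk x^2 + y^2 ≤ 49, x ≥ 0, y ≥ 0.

The region D is 0 ≤ r ≤ 7, 0 ≤ θ ≤ π/2 in polar coordinates, where x = r cos(θ), y = r sin(θ), and dA = r dr dθ.

Under the substitution, the integrand becomes 20r^2, so

    ∬_D (20x^2 + 20y^2) dA = ∫_{0}^{π/2} ∫_{0}^{7} (20r^2) · r dr dθ.

Inner integral (in r): ∫_{0}^{7} (20r^2) · r dr = 12005.

Outer integral (in θ): ∫_{0}^{π/2} (12005) dθ = 12005π/2.

Therefore ∬_D (20x^2 + 20y^2) dA = 12005π/2.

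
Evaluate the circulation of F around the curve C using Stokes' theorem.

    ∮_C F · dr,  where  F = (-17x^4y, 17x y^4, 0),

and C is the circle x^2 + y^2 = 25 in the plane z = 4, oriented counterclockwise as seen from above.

Let S be the flat disk x^2 + y^2 ≤ 25 in the plane z = 4, with upward unit normal n̂ = ẑ. By Stokes' theorem,

    ∮_C F · dr = ∬_S (∇ × F) · n̂ dS = ∬_D (curl F)_z dA,

where D is the disk x^2 + y^2 ≤ 25.

Compute the curl of F = (-17x^4y, 17x y^4, 0):
    (∇ × F)_x = ∂F_z/∂y - ∂F_y/∂z = 0,
    (∇ × F)_y = ∂F_x/∂z - ∂F_z/∂x = 0,
    (∇ × F)_z = ∂F_y/∂x - ∂F_x/∂y = 17x^4 + 17y^4.

On z = 4, (curl F)_z = 17x^4 + 17y^4.

Convert to polar (x = r cos θ, y = r sin θ, dA = r dr dθ); the integrand becomes 17r^4(sin(θ)^4 + cos(θ)^4), so

    ∬_D (curl F)_z dA = ∫_0^{2π} ∫_0^{5} (17r^4(sin(θ)^4 + cos(θ)^4)) · r dr dθ.

Inner (r from 0 to 5): 265625sin(θ)^4/6 + 265625cos(θ)^4/6.
Outer (θ from 0 to 2π): 265625π/4.

Therefore ∮_C F · dr = 265625π/4.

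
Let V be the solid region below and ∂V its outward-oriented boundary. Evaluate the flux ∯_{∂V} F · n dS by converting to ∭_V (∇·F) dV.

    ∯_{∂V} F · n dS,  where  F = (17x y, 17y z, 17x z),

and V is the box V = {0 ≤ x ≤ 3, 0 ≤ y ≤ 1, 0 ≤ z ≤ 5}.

By the divergence theorem,

    ∯_{∂V} F · n dS = ∭_V (∇ · F) dV.

Compute the divergence:
    ∇ · F = ∂F_x/∂x + ∂F_y/∂y + ∂F_z/∂z = 17y + 17z + 17x = 17x + 17y + 17z.

V is a rectangular box, so dV = dx dy dz with 0 ≤ x ≤ 3, 0 ≤ y ≤ 1, 0 ≤ z ≤ 5.

Integrate (17x + 17y + 17z) over V as an iterated integral:

    ∭_V (∇·F) dV = ∫_0^{3} ∫_0^{1} ∫_0^{5} (17x + 17y + 17z) dz dy dx.

Inner (z from 0 to 5): 85x + 85y + 425/2.
Middle (y from 0 to 1): 85x + 255.
Outer (x from 0 to 3): 2295/2.

Therefore ∯_{∂V} F · n dS = 2295/2.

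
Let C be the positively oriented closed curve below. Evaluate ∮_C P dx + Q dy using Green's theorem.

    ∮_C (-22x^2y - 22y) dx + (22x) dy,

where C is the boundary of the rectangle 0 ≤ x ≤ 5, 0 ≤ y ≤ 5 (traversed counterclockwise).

Green's theorem converts the closed line integral into a double integral over the enclosed region D:

    ∮_C P dx + Q dy = ∬_D (∂Q/∂x - ∂P/∂y) dA.

Here P = -22x^2y - 22y, Q = 22x, so

    ∂Q/∂x = 22,    ∂P/∂y = -22x^2 - 22,
    ∂Q/∂x - ∂P/∂y = 22x^2 + 44.

D is the region 0 ≤ x ≤ 5, 0 ≤ y ≤ 5. Evaluating the double integral:

    ∬_D (22x^2 + 44) dA = ∫_0^{5} ∫_0^{5} (22x^2 + 44) dy dx.

Inner (y from 0 to 5): 110x^2 + 220.
Outer (x from 0 to 5): 17050/3.

Therefore ∮_C P dx + Q dy = 17050/3.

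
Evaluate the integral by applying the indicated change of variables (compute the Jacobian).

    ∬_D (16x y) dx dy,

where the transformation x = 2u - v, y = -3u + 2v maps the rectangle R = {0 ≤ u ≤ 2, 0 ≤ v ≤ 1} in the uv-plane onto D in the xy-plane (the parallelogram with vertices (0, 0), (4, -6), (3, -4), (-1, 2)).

Compute the Jacobian determinant of (x, y) with respect to (u, v):

    ∂(x,y)/∂(u,v) = | 2  -1 | = (2)(2) - (-1)(-3) = 1.
                   | -3  2 |

Its absolute value is |J| = 1 (the area scaling factor).

Substituting x = 2u - v, y = -3u + 2v into the integrand,

    16x y → -96u^2 + 112u v - 32v^2,

so the integral becomes

    ∬_R (-96u^2 + 112u v - 32v^2) · |J| du dv = ∫_0^2 ∫_0^1 (-96u^2 + 112u v - 32v^2) dv du.

Inner (v): -96u^2 + 56u - 32/3.
Outer (u): -496/3.

Therefore ∬_D (16x y) dx dy = -496/3.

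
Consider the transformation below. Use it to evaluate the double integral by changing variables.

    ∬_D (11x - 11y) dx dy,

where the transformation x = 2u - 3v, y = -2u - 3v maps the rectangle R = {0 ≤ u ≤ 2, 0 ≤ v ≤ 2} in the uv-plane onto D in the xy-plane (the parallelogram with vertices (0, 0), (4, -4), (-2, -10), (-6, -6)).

Compute the Jacobian determinant of (x, y) with respect to (u, v):

    ∂(x,y)/∂(u,v) = | 2  -3 | = (2)(-3) - (-3)(-2) = -12.
                   | -2  -3 |

Its absolute value is |J| = 12 (the area scaling factor).

Substituting x = 2u - 3v, y = -2u - 3v into the integrand,

    11x - 11y → 44u,

so the integral becomes

    ∬_R (44u) · |J| du dv = ∫_0^2 ∫_0^2 (528u) dv du.

Inner (v): 1056u.
Outer (u): 2112.

Therefore ∬_D (11x - 11y) dx dy = 2112.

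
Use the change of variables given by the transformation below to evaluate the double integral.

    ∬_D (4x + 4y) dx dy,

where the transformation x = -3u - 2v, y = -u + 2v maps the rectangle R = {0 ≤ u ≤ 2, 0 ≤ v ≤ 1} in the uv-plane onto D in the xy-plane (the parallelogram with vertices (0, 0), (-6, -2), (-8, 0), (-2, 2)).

Compute the Jacobian determinant of (x, y) with respect to (u, v):

    ∂(x,y)/∂(u,v) = | -3  -2 | = (-3)(2) - (-2)(-1) = -8.
                   | -1  2 |

Its absolute value is |J| = 8 (the area scaling factor).

Substituting x = -3u - 2v, y = -u + 2v into the integrand,

    4x + 4y → -16u,

so the integral becomes

    ∬_R (-16u) · |J| du dv = ∫_0^2 ∫_0^1 (-128u) dv du.

Inner (v): -128u.
Outer (u): -256.

Therefore ∬_D (4x + 4y) dx dy = -256.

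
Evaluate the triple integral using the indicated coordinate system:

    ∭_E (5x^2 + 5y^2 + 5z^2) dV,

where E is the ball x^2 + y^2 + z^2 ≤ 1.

In spherical coordinates, x = ρ sin(φ) cos(θ), y = ρ sin(φ) sin(θ), z = ρ cos(φ), and dV = ρ^2 sin(φ) dρ dφ dθ.

The integrand becomes 5ρ^2, so

    ∭_E (5x^2 + 5y^2 + 5z^2) dV = ∫_{0}^{2π} ∫_{0}^{π} ∫_{0}^{1} (5ρ^2) · ρ^2 sin(φ) dρ dφ dθ.

Inner (ρ): sin(φ).
Middle (φ): 2.
Outer (θ): 4π.

Therefore the triple integral equals 4π.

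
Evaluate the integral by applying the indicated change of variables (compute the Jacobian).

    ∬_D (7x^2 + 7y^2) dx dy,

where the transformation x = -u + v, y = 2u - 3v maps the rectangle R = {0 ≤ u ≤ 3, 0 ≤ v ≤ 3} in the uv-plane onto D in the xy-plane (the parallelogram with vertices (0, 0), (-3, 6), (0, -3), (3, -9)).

Compute the Jacobian determinant of (x, y) with respect to (u, v):

    ∂(x,y)/∂(u,v) = | -1  1 | = (-1)(-3) - (1)(2) = 1.
                   | 2  -3 |

Its absolute value is |J| = 1 (the area scaling factor).

Substituting x = -u + v, y = 2u - 3v into the integrand,

    7x^2 + 7y^2 → 35u^2 - 98u v + 70v^2,

so the integral becomes

    ∬_R (35u^2 - 98u v + 70v^2) · |J| du dv = ∫_0^3 ∫_0^3 (35u^2 - 98u v + 70v^2) dv du.

Inner (v): 105u^2 - 441u + 630.
Outer (u): 1701/2.

Therefore ∬_D (7x^2 + 7y^2) dx dy = 1701/2.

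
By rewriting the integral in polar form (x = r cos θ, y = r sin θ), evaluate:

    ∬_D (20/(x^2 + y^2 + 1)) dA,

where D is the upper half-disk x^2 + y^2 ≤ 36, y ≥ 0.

The region D is 0 ≤ r ≤ 6, 0 ≤ θ ≤ π in polar coordinates, where x = r cos(θ), y = r sin(θ), and dA = r dr dθ.

Under the substitution, the integrand becomes 20/(r^2 + 1), so

    ∬_D (20/(x^2 + y^2 + 1)) dA = ∫_{0}^{π} ∫_{0}^{6} (20/(r^2 + 1)) · r dr dθ.

Inner integral (in r): ∫_{0}^{6} (20/(r^2 + 1)) · r dr = log(4808584372417849).

Outer integral (in θ): ∫_{0}^{π} (log(4808584372417849)) dθ = log(4808584372417849^π).

Therefore ∬_D (20/(x^2 + y^2 + 1)) dA = log(4808584372417849^π).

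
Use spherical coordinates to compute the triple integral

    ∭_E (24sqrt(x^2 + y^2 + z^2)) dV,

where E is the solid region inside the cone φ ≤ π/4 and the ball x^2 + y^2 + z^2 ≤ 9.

In spherical coordinates, x = ρ sin(φ) cos(θ), y = ρ sin(φ) sin(θ), z = ρ cos(φ), and dV = ρ^2 sin(φ) dρ dφ dθ.

The integrand becomes 24ρ, so

    ∭_E (24sqrt(x^2 + y^2 + z^2)) dV = ∫_{0}^{2π} ∫_{0}^{π/4} ∫_{0}^{3} (24ρ) · ρ^2 sin(φ) dρ dφ dθ.

Inner (ρ): 486sin(φ).
Middle (φ): 486 - 243sqrt(2).
Outer (θ): 486π (2 - sqrt(2)).

Therefore the triple integral equals 486π (2 - sqrt(2)).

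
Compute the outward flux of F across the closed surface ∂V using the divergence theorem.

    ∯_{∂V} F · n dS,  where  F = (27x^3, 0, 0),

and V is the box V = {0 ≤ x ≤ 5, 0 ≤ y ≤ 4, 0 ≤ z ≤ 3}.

By the divergence theorem,

    ∯_{∂V} F · n dS = ∭_V (∇ · F) dV.

Compute the divergence:
    ∇ · F = ∂F_x/∂x + ∂F_y/∂y + ∂F_z/∂z = 81x^2 + 0 + 0 = 81x^2.

V is a rectangular box, so dV = dx dy dz with 0 ≤ x ≤ 5, 0 ≤ y ≤ 4, 0 ≤ z ≤ 3.

Integrate (81x^2) over V as an iterated integral:

    ∭_V (∇·F) dV = ∫_0^{5} ∫_0^{4} ∫_0^{3} (81x^2) dz dy dx.

Inner (z from 0 to 3): 243x^2.
Middle (y from 0 to 4): 972x^2.
Outer (x from 0 to 5): 40500.

Therefore ∯_{∂V} F · n dS = 40500.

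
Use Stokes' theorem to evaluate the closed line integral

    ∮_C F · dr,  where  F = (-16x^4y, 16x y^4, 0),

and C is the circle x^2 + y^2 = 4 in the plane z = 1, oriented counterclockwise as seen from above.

Let S be the flat disk x^2 + y^2 ≤ 4 in the plane z = 1, with upward unit normal n̂ = ẑ. By Stokes' theorem,

    ∮_C F · dr = ∬_S (∇ × F) · n̂ dS = ∬_D (curl F)_z dA,

where D is the disk x^2 + y^2 ≤ 4.

Compute the curl of F = (-16x^4y, 16x y^4, 0):
    (∇ × F)_x = ∂F_z/∂y - ∂F_y/∂z = 0,
    (∇ × F)_y = ∂F_x/∂z - ∂F_z/∂x = 0,
    (∇ × F)_z = ∂F_y/∂x - ∂F_x/∂y = 16x^4 + 16y^4.

On z = 1, (curl F)_z = 16x^4 + 16y^4.

Convert to polar (x = r cos θ, y = r sin θ, dA = r dr dθ); the integrand becomes 16r^4(sin(θ)^4 + cos(θ)^4), so

    ∬_D (curl F)_z dA = ∫_0^{2π} ∫_0^{2} (16r^4(sin(θ)^4 + cos(θ)^4)) · r dr dθ.

Inner (r from 0 to 2): 512sin(θ)^4/3 + 512cos(θ)^4/3.
Outer (θ from 0 to 2π): 256π.

Therefore ∮_C F · dr = 256π.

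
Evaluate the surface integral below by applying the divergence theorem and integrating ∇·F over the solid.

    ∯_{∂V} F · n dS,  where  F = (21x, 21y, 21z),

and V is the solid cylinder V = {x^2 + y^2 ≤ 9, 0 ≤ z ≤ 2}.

By the divergence theorem,

    ∯_{∂V} F · n dS = ∭_V (∇ · F) dV.

Compute the divergence:
    ∇ · F = ∂F_x/∂x + ∂F_y/∂y + ∂F_z/∂z = 21 + 21 + 21 = 63.

In cylindrical coordinates, x = r cos(θ), y = r sin(θ), z = z, dV = r dr dθ dz, with 0 ≤ r ≤ 3, 0 ≤ θ ≤ 2π, 0 ≤ z ≤ 2.

The integrand, after substitution and multiplying by the volume element, becomes (63) · r, so

    ∭_V (∇·F) dV = ∫_0^{2π} ∫_0^{3} ∫_0^{2} (63) · r dz dr dθ.

Inner (z from 0 to 2): 126r.
Middle (r from 0 to 3): 567.
Outer (θ from 0 to 2π): 1134π.

Therefore ∯_{∂V} F · n dS = 1134π.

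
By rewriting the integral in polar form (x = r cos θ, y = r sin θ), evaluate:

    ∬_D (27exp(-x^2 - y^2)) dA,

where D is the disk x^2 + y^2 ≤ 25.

The region D is 0 ≤ r ≤ 5, 0 ≤ θ ≤ 2π in polar coordinates, where x = r cos(θ), y = r sin(θ), and dA = r dr dθ.

Under the substitution, the integrand becomes 27exp(-r^2), so

    ∬_D (27exp(-x^2 - y^2)) dA = ∫_{0}^{2π} ∫_{0}^{5} (27exp(-r^2)) · r dr dθ.

Inner integral (in r): ∫_{0}^{5} (27exp(-r^2)) · r dr = 27/2 - 27exp(-25)/2.

Outer integral (in θ): ∫_{0}^{2π} (27/2 - 27exp(-25)/2) dθ = -27π exp(-25) + 27π.

Therefore ∬_D (27exp(-x^2 - y^2)) dA = -27π exp(-25) + 27π.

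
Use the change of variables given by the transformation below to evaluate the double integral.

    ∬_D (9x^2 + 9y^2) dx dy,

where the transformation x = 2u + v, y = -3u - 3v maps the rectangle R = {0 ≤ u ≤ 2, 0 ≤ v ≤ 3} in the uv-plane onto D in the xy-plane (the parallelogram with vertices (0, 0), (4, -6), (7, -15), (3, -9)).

Compute the Jacobian determinant of (x, y) with respect to (u, v):

    ∂(x,y)/∂(u,v) = | 2  1 | = (2)(-3) - (1)(-3) = -3.
                   | -3  -3 |

Its absolute value is |J| = 3 (the area scaling factor).

Substituting x = 2u + v, y = -3u - 3v into the integrand,

    9x^2 + 9y^2 → 117u^2 + 198u v + 90v^2,

so the integral becomes

    ∬_R (117u^2 + 198u v + 90v^2) · |J| du dv = ∫_0^2 ∫_0^3 (351u^2 + 594u v + 270v^2) dv du.

Inner (v): 1053u^2 + 2673u + 2430.
Outer (u): 13014.

Therefore ∬_D (9x^2 + 9y^2) dx dy = 13014.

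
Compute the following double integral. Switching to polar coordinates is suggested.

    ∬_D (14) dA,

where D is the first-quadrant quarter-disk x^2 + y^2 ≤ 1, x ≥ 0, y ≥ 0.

The region D is 0 ≤ r ≤ 1, 0 ≤ θ ≤ π/2 in polar coordinates, where x = r cos(θ), y = r sin(θ), and dA = r dr dθ.

Under the substitution, the integrand becomes 14, so

    ∬_D (14) dA = ∫_{0}^{π/2} ∫_{0}^{1} (14) · r dr dθ.

Inner integral (in r): ∫_{0}^{1} (14) · r dr = 7.

Outer integral (in θ): ∫_{0}^{π/2} (7) dθ = 7π/2.

Therefore ∬_D (14) dA = 7π/2.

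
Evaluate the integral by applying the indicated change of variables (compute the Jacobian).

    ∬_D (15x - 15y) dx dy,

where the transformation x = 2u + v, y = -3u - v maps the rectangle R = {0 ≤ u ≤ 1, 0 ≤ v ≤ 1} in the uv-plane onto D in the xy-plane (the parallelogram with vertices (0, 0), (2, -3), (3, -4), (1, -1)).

Compute the Jacobian determinant of (x, y) with respect to (u, v):

    ∂(x,y)/∂(u,v) = | 2  1 | = (2)(-1) - (1)(-3) = 1.
                   | -3  -1 |

Its absolute value is |J| = 1 (the area scaling factor).

Substituting x = 2u + v, y = -3u - v into the integrand,

    15x - 15y → 75u + 30v,

so the integral becomes

    ∬_R (75u + 30v) · |J| du dv = ∫_0^1 ∫_0^1 (75u + 30v) dv du.

Inner (v): 75u + 15.
Outer (u): 105/2.

Therefore ∬_D (15x - 15y) dx dy = 105/2.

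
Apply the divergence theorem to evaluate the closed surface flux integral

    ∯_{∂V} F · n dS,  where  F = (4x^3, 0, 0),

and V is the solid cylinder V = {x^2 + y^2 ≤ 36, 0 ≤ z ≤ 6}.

By the divergence theorem,

    ∯_{∂V} F · n dS = ∭_V (∇ · F) dV.

Compute the divergence:
    ∇ · F = ∂F_x/∂x + ∂F_y/∂y + ∂F_z/∂z = 12x^2 + 0 + 0 = 12x^2.

In cylindrical coordinates, x = r cos(θ), y = r sin(θ), z = z, dV = r dr dθ dz, with 0 ≤ r ≤ 6, 0 ≤ θ ≤ 2π, 0 ≤ z ≤ 6.

The integrand, after substitution and multiplying by the volume element, becomes (12r^2cos(θ)^2) · r, so

    ∭_V (∇·F) dV = ∫_0^{2π} ∫_0^{6} ∫_0^{6} (12r^2cos(θ)^2) · r dz dr dθ.

Inner (z from 0 to 6): 72r^3cos(θ)^2.
Middle (r from 0 to 6): 23328cos(θ)^2.
Outer (θ from 0 to 2π): 23328π.

Therefore ∯_{∂V} F · n dS = 23328π.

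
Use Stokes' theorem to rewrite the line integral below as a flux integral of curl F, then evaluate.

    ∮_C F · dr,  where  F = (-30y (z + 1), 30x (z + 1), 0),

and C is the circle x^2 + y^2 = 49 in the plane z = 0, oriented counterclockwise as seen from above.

Let S be the flat disk x^2 + y^2 ≤ 49 in the plane z = 0, with upward unit normal n̂ = ẑ. By Stokes' theorem,

    ∮_C F · dr = ∬_S (∇ × F) · n̂ dS = ∬_D (curl F)_z dA,

where D is the disk x^2 + y^2 ≤ 49.

Compute the curl of F = (-30y (z + 1), 30x (z + 1), 0):
    (∇ × F)_x = ∂F_z/∂y - ∂F_y/∂z = -30x,
    (∇ × F)_y = ∂F_x/∂z - ∂F_z/∂x = -30y,
    (∇ × F)_z = ∂F_y/∂x - ∂F_x/∂y = 60z + 60.

On z = 0, (curl F)_z = 60.

Convert to polar (x = r cos θ, y = r sin θ, dA = r dr dθ); the integrand becomes 60, so

    ∬_D (curl F)_z dA = ∫_0^{2π} ∫_0^{7} (60) · r dr dθ.

Inner (r from 0 to 7): 1470.
Outer (θ from 0 to 2π): 2940π.

Therefore ∮_C F · dr = 2940π.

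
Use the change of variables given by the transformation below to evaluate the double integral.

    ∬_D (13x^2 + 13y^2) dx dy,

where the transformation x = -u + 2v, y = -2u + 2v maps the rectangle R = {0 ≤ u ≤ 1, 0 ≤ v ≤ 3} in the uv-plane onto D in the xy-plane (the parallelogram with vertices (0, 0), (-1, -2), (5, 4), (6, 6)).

Compute the Jacobian determinant of (x, y) with respect to (u, v):

    ∂(x,y)/∂(u,v) = | -1  2 | = (-1)(2) - (2)(-2) = 2.
                   | -2  2 |

Its absolute value is |J| = 2 (the area scaling factor).

Substituting x = -u + 2v, y = -2u + 2v into the integrand,

    13x^2 + 13y^2 → 65u^2 - 156u v + 104v^2,

so the integral becomes

    ∬_R (65u^2 - 156u v + 104v^2) · |J| du dv = ∫_0^1 ∫_0^3 (130u^2 - 312u v + 208v^2) dv du.

Inner (v): 390u^2 - 1404u + 1872.
Outer (u): 1300.

Therefore ∬_D (13x^2 + 13y^2) dx dy = 1300.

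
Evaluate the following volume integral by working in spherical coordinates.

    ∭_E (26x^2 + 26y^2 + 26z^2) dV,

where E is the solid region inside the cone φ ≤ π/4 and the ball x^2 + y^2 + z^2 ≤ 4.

In spherical coordinates, x = ρ sin(φ) cos(θ), y = ρ sin(φ) sin(θ), z = ρ cos(φ), and dV = ρ^2 sin(φ) dρ dφ dθ.

The integrand becomes 26ρ^2, so

    ∭_E (26x^2 + 26y^2 + 26z^2) dV = ∫_{0}^{2π} ∫_{0}^{π/4} ∫_{0}^{2} (26ρ^2) · ρ^2 sin(φ) dρ dφ dθ.

Inner (ρ): 832sin(φ)/5.
Middle (φ): 832/5 - 416sqrt(2)/5.
Outer (θ): 832π (2 - sqrt(2))/5.

Therefore the triple integral equals 832π (2 - sqrt(2))/5.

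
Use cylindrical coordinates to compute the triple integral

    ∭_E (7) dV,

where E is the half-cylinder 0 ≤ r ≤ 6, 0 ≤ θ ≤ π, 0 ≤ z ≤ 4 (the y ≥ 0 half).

In cylindrical coordinates, x = r cos(θ), y = r sin(θ), z = z, and dV = r dr dθ dz.

The integrand becomes 7, so

    ∭_E (7) dV = ∫_{0}^{π} ∫_{0}^{6} ∫_{0}^{4} (7) · r dz dr dθ.

Inner (z): 28r.
Middle (r from 0 to 6): 504.
Outer (θ): 504π.

Therefore the triple integral equals 504π.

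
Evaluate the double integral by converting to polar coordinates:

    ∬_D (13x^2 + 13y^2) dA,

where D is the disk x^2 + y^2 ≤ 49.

The region D is 0 ≤ r ≤ 7, 0 ≤ θ ≤ 2π in polar coordinates, where x = r cos(θ), y = r sin(θ), and dA = r dr dθ.

Under the substitution, the integrand becomes 13r^2, so

    ∬_D (13x^2 + 13y^2) dA = ∫_{0}^{2π} ∫_{0}^{7} (13r^2) · r dr dθ.

Inner integral (in r): ∫_{0}^{7} (13r^2) · r dr = 31213/4.

Outer integral (in θ): ∫_{0}^{2π} (31213/4) dθ = 31213π/2.

Therefore ∬_D (13x^2 + 13y^2) dA = 31213π/2.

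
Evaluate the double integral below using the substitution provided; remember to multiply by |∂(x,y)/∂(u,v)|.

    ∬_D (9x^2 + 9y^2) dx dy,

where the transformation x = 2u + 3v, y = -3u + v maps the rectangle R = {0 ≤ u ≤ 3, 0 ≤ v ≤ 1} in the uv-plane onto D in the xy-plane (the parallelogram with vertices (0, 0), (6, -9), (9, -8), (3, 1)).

Compute the Jacobian determinant of (x, y) with respect to (u, v):

    ∂(x,y)/∂(u,v) = | 2  3 | = (2)(1) - (3)(-3) = 11.
                   | -3  1 |

Its absolute value is |J| = 11 (the area scaling factor).

Substituting x = 2u + 3v, y = -3u + v into the integrand,

    9x^2 + 9y^2 → 117u^2 + 54u v + 90v^2,

so the integral becomes

    ∬_R (117u^2 + 54u v + 90v^2) · |J| du dv = ∫_0^3 ∫_0^1 (1287u^2 + 594u v + 990v^2) dv du.

Inner (v): 1287u^2 + 297u + 330.
Outer (u): 27819/2.

Therefore ∬_D (9x^2 + 9y^2) dx dy = 27819/2.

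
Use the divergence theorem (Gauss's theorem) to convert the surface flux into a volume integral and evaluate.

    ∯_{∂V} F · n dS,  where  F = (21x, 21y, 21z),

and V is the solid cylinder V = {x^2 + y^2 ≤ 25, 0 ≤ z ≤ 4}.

By the divergence theorem,

    ∯_{∂V} F · n dS = ∭_V (∇ · F) dV.

Compute the divergence:
    ∇ · F = ∂F_x/∂x + ∂F_y/∂y + ∂F_z/∂z = 21 + 21 + 21 = 63.

In cylindrical coordinates, x = r cos(θ), y = r sin(θ), z = z, dV = r dr dθ dz, with 0 ≤ r ≤ 5, 0 ≤ θ ≤ 2π, 0 ≤ z ≤ 4.

The integrand, after substitution and multiplying by the volume element, becomes (63) · r, so

    ∭_V (∇·F) dV = ∫_0^{2π} ∫_0^{5} ∫_0^{4} (63) · r dz dr dθ.

Inner (z from 0 to 4): 252r.
Middle (r from 0 to 5): 3150.
Outer (θ from 0 to 2π): 6300π.

Therefore ∯_{∂V} F · n dS = 6300π.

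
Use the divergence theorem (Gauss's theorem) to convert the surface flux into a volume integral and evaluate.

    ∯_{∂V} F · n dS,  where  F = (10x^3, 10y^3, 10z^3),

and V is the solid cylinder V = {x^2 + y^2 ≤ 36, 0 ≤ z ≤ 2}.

By the divergence theorem,

    ∯_{∂V} F · n dS = ∭_V (∇ · F) dV.

Compute the divergence:
    ∇ · F = ∂F_x/∂x + ∂F_y/∂y + ∂F_z/∂z = 30x^2 + 30y^2 + 30z^2.

In cylindrical coordinates, x = r cos(θ), y = r sin(θ), z = z, dV = r dr dθ dz, with 0 ≤ r ≤ 6, 0 ≤ θ ≤ 2π, 0 ≤ z ≤ 2.

The integrand, after substitution and multiplying by the volume element, becomes (30r^2 + 30z^2) · r, so

    ∭_V (∇·F) dV = ∫_0^{2π} ∫_0^{6} ∫_0^{2} (30r^2 + 30z^2) · r dz dr dθ.

Inner (z from 0 to 2): 60r^3 + 80r.
Middle (r from 0 to 6): 20880.
Outer (θ from 0 to 2π): 41760π.

Therefore ∯_{∂V} F · n dS = 41760π.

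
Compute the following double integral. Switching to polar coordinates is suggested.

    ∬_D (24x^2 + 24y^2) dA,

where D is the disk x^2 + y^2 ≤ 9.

The region D is 0 ≤ r ≤ 3, 0 ≤ θ ≤ 2π in polar coordinates, where x = r cos(θ), y = r sin(θ), and dA = r dr dθ.

Under the substitution, the integrand becomes 24r^2, so

    ∬_D (24x^2 + 24y^2) dA = ∫_{0}^{2π} ∫_{0}^{3} (24r^2) · r dr dθ.

Inner integral (in r): ∫_{0}^{3} (24r^2) · r dr = 486.

Outer integral (in θ): ∫_{0}^{2π} (486) dθ = 972π.

Therefore ∬_D (24x^2 + 24y^2) dA = 972π.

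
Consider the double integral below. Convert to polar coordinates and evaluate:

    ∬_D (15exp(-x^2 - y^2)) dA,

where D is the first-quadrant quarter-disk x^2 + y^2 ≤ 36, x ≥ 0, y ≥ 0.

The region D is 0 ≤ r ≤ 6, 0 ≤ θ ≤ π/2 in polar coordinates, where x = r cos(θ), y = r sin(θ), and dA = r dr dθ.

Under the substitution, the integrand becomes 15exp(-r^2), so

    ∬_D (15exp(-x^2 - y^2)) dA = ∫_{0}^{π/2} ∫_{0}^{6} (15exp(-r^2)) · r dr dθ.

Inner integral (in r): ∫_{0}^{6} (15exp(-r^2)) · r dr = 15/2 - 15exp(-36)/2.

Outer integral (in θ): ∫_{0}^{π/2} (15/2 - 15exp(-36)/2) dθ = -15π (1 - exp(36))exp(-36)/4.

Therefore ∬_D (15exp(-x^2 - y^2)) dA = -15π (1 - exp(36))exp(-36)/4.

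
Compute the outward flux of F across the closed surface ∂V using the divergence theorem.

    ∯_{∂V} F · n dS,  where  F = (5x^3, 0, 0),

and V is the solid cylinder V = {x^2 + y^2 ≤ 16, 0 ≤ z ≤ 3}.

By the divergence theorem,

    ∯_{∂V} F · n dS = ∭_V (∇ · F) dV.

Compute the divergence:
    ∇ · F = ∂F_x/∂x + ∂F_y/∂y + ∂F_z/∂z = 15x^2 + 0 + 0 = 15x^2.

In cylindrical coordinates, x = r cos(θ), y = r sin(θ), z = z, dV = r dr dθ dz, with 0 ≤ r ≤ 4, 0 ≤ θ ≤ 2π, 0 ≤ z ≤ 3.

The integrand, after substitution and multiplying by the volume element, becomes (15r^2cos(θ)^2) · r, so

    ∭_V (∇·F) dV = ∫_0^{2π} ∫_0^{4} ∫_0^{3} (15r^2cos(θ)^2) · r dz dr dθ.

Inner (z from 0 to 3): 45r^3cos(θ)^2.
Middle (r from 0 to 4): 2880cos(θ)^2.
Outer (θ from 0 to 2π): 2880π.

Therefore ∯_{∂V} F · n dS = 2880π.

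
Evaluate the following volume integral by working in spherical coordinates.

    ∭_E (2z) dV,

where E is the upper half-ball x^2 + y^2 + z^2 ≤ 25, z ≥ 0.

In spherical coordinates, x = ρ sin(φ) cos(θ), y = ρ sin(φ) sin(θ), z = ρ cos(φ), and dV = ρ^2 sin(φ) dρ dφ dθ.

The integrand becomes 2ρ cos(φ), so

    ∭_E (2z) dV = ∫_{0}^{2π} ∫_{0}^{π/2} ∫_{0}^{5} (2ρ cos(φ)) · ρ^2 sin(φ) dρ dφ dθ.

Inner (ρ): 625sin(2φ)/4.
Middle (φ): 625/4.
Outer (θ): 625π/2.

Therefore the triple integral equals 625π/2.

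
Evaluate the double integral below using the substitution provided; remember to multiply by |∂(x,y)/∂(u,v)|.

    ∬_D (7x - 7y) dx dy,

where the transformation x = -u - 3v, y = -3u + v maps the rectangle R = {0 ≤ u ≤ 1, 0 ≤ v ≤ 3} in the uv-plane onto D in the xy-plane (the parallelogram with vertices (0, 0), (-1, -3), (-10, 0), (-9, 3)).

Compute the Jacobian determinant of (x, y) with respect to (u, v):

    ∂(x,y)/∂(u,v) = | -1  -3 | = (-1)(1) - (-3)(-3) = -10.
                   | -3  1 |

Its absolute value is |J| = 10 (the area scaling factor).

Substituting x = -u - 3v, y = -3u + v into the integrand,

    7x - 7y → 14u - 28v,

so the integral becomes

    ∬_R (14u - 28v) · |J| du dv = ∫_0^1 ∫_0^3 (140u - 280v) dv du.

Inner (v): 420u - 1260.
Outer (u): -1050.

Therefore ∬_D (7x - 7y) dx dy = -1050.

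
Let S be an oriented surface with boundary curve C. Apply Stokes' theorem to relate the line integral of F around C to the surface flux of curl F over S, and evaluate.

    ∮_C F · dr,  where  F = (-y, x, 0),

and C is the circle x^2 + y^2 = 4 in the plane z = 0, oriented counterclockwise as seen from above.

Let S be the flat disk x^2 + y^2 ≤ 4 in the plane z = 0, with upward unit normal n̂ = ẑ. By Stokes' theorem,

    ∮_C F · dr = ∬_S (∇ × F) · n̂ dS = ∬_D (curl F)_z dA,

where D is the disk x^2 + y^2 ≤ 4.

Compute the curl of F = (-y, x, 0):
    (∇ × F)_x = ∂F_z/∂y - ∂F_y/∂z = 0,
    (∇ × F)_y = ∂F_x/∂z - ∂F_z/∂x = 0,
    (∇ × F)_z = ∂F_y/∂x - ∂F_x/∂y = 2.

On z = 0, (curl F)_z = 2.

Convert to polar (x = r cos θ, y = r sin θ, dA = r dr dθ); the integrand becomes 2, so

    ∬_D (curl F)_z dA = ∫_0^{2π} ∫_0^{2} (2) · r dr dθ.

Inner (r from 0 to 2): 4.
Outer (θ from 0 to 2π): 8π.

Therefore ∮_C F · dr = 8π.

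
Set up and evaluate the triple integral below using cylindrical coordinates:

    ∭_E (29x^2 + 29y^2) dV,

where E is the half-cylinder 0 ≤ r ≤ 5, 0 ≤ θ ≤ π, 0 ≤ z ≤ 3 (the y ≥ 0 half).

In cylindrical coordinates, x = r cos(θ), y = r sin(θ), z = z, and dV = r dr dθ dz.

The integrand becomes 29r^2, so

    ∭_E (29x^2 + 29y^2) dV = ∫_{0}^{π} ∫_{0}^{5} ∫_{0}^{3} (29r^2) · r dz dr dθ.

Inner (z): 87r^3.
Middle (r from 0 to 5): 54375/4.
Outer (θ): 54375π/4.

Therefore the triple integral equals 54375π/4.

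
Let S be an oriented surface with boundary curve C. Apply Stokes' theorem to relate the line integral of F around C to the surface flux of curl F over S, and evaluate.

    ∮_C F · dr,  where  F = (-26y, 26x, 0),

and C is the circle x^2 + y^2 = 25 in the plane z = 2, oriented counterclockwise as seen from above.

Let S be the flat disk x^2 + y^2 ≤ 25 in the plane z = 2, with upward unit normal n̂ = ẑ. By Stokes' theorem,

    ∮_C F · dr = ∬_S (∇ × F) · n̂ dS = ∬_D (curl F)_z dA,

where D is the disk x^2 + y^2 ≤ 25.

Compute the curl of F = (-26y, 26x, 0):
    (∇ × F)_x = ∂F_z/∂y - ∂F_y/∂z = 0,
    (∇ × F)_y = ∂F_x/∂z - ∂F_z/∂x = 0,
    (∇ × F)_z = ∂F_y/∂x - ∂F_x/∂y = 52.

On z = 2, (curl F)_z = 52.

Convert to polar (x = r cos θ, y = r sin θ, dA = r dr dθ); the integrand becomes 52, so

    ∬_D (curl F)_z dA = ∫_0^{2π} ∫_0^{5} (52) · r dr dθ.

Inner (r from 0 to 5): 650.
Outer (θ from 0 to 2π): 1300π.

Therefore ∮_C F · dr = 1300π.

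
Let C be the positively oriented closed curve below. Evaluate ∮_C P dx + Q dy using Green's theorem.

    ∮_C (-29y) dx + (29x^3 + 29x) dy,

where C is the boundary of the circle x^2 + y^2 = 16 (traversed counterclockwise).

Green's theorem converts the closed line integral into a double integral over the enclosed region D:

    ∮_C P dx + Q dy = ∬_D (∂Q/∂x - ∂P/∂y) dA.

Here P = -29y, Q = 29x^3 + 29x, so

    ∂Q/∂x = 87x^2 + 29,    ∂P/∂y = -29,
    ∂Q/∂x - ∂P/∂y = 87x^2 + 58.

D is the region x^2 + y^2 ≤ 16. Evaluating the double integral:

In polar coordinates (x = r cos θ, y = r sin θ, dA = r dr dθ) the integrand becomes 87r^2cos(θ)^2 + 58, so

    ∬_D (87x^2 + 58) dA = ∫_0^{2π} ∫_0^{4} (87r^2cos(θ)^2 + 58) · r dr dθ.

Inner (r from 0 to 4): 5568cos(θ)^2 + 464.
Outer (θ from 0 to 2π): 6496π.

Therefore ∮_C P dx + Q dy = 6496π.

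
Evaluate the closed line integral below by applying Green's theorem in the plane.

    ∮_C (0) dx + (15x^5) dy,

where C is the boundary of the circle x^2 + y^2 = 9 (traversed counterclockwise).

Green's theorem converts the closed line integral into a double integral over the enclosed region D:

    ∮_C P dx + Q dy = ∬_D (∂Q/∂x - ∂P/∂y) dA.

Here P = 0, Q = 15x^5, so

    ∂Q/∂x = 75x^4,    ∂P/∂y = 0,
    ∂Q/∂x - ∂P/∂y = 75x^4.

D is the region x^2 + y^2 ≤ 9. Evaluating the double integral:

In polar coordinates (x = r cos θ, y = r sin θ, dA = r dr dθ) the integrand becomes 75r^4cos(θ)^4, so

    ∬_D (75x^4) dA = ∫_0^{2π} ∫_0^{3} (75r^4cos(θ)^4) · r dr dθ.

Inner (r from 0 to 3): 18225cos(θ)^4/2.
Outer (θ from 0 to 2π): 54675π/8.

Therefore ∮_C P dx + Q dy = 54675π/8.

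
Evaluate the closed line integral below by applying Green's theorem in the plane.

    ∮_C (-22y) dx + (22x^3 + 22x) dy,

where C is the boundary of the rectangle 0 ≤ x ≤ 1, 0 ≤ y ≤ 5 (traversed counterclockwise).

Green's theorem converts the closed line integral into a double integral over the enclosed region D:

    ∮_C P dx + Q dy = ∬_D (∂Q/∂x - ∂P/∂y) dA.

Here P = -22y, Q = 22x^3 + 22x, so

    ∂Q/∂x = 66x^2 + 22,    ∂P/∂y = -22,
    ∂Q/∂x - ∂P/∂y = 66x^2 + 44.

D is the region 0 ≤ x ≤ 1, 0 ≤ y ≤ 5. Evaluating the double integral:

    ∬_D (66x^2 + 44) dA = ∫_0^{1} ∫_0^{5} (66x^2 + 44) dy dx.

Inner (y from 0 to 5): 330x^2 + 220.
Outer (x from 0 to 1): 330.

Therefore ∮_C P dx + Q dy = 330.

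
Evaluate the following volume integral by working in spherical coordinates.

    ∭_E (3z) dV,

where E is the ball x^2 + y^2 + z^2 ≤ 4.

In spherical coordinates, x = ρ sin(φ) cos(θ), y = ρ sin(φ) sin(θ), z = ρ cos(φ), and dV = ρ^2 sin(φ) dρ dφ dθ.

The integrand becomes 3ρ cos(φ), so

    ∭_E (3z) dV = ∫_{0}^{2π} ∫_{0}^{π} ∫_{0}^{2} (3ρ cos(φ)) · ρ^2 sin(φ) dρ dφ dθ.

Inner (ρ): 6sin(2φ).
Middle (φ): 0.
Outer (θ): 0.

Therefore the triple integral equals 0.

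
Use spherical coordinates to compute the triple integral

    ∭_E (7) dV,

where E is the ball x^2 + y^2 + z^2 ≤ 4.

In spherical coordinates, x = ρ sin(φ) cos(θ), y = ρ sin(φ) sin(θ), z = ρ cos(φ), and dV = ρ^2 sin(φ) dρ dφ dθ.

The integrand becomes 7, so

    ∭_E (7) dV = ∫_{0}^{2π} ∫_{0}^{π} ∫_{0}^{2} (7) · ρ^2 sin(φ) dρ dφ dθ.

Inner (ρ): 56sin(φ)/3.
Middle (φ): 112/3.
Outer (θ): 224π/3.

Therefore the triple integral equals 224π/3.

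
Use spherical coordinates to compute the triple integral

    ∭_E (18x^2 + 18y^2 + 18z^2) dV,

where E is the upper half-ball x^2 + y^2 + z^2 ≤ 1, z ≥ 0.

In spherical coordinates, x = ρ sin(φ) cos(θ), y = ρ sin(φ) sin(θ), z = ρ cos(φ), and dV = ρ^2 sin(φ) dρ dφ dθ.

The integrand becomes 18ρ^2, so

    ∭_E (18x^2 + 18y^2 + 18z^2) dV = ∫_{0}^{2π} ∫_{0}^{π/2} ∫_{0}^{1} (18ρ^2) · ρ^2 sin(φ) dρ dφ dθ.

Inner (ρ): 18sin(φ)/5.
Middle (φ): 18/5.
Outer (θ): 36π/5.

Therefore the triple integral equals 36π/5.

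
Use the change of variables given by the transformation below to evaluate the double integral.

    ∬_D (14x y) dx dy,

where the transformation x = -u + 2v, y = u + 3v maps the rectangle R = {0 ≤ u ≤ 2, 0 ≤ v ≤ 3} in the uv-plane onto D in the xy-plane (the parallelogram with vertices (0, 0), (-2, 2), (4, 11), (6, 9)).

Compute the Jacobian determinant of (x, y) with respect to (u, v):

    ∂(x,y)/∂(u,v) = | -1  2 | = (-1)(3) - (2)(1) = -5.
                   | 1  3 |

Its absolute value is |J| = 5 (the area scaling factor).

Substituting x = -u + 2v, y = u + 3v into the integrand,

    14x y → -14u^2 - 14u v + 84v^2,

so the integral becomes

    ∬_R (-14u^2 - 14u v + 84v^2) · |J| du dv = ∫_0^2 ∫_0^3 (-70u^2 - 70u v + 420v^2) dv du.

Inner (v): -210u^2 - 315u + 3780.
Outer (u): 6370.

Therefore ∬_D (14x y) dx dy = 6370.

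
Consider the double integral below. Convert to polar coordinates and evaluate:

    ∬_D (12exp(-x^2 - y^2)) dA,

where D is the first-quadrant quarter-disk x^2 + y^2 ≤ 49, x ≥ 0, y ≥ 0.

The region D is 0 ≤ r ≤ 7, 0 ≤ θ ≤ π/2 in polar coordinates, where x = r cos(θ), y = r sin(θ), and dA = r dr dθ.

Under the substitution, the integrand becomes 12exp(-r^2), so

    ∬_D (12exp(-x^2 - y^2)) dA = ∫_{0}^{π/2} ∫_{0}^{7} (12exp(-r^2)) · r dr dθ.

Inner integral (in r): ∫_{0}^{7} (12exp(-r^2)) · r dr = 6 - 6exp(-49).

Outer integral (in θ): ∫_{0}^{π/2} (6 - 6exp(-49)) dθ = -3π exp(-49) + 3π.

Therefore ∬_D (12exp(-x^2 - y^2)) dA = -3π exp(-49) + 3π.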